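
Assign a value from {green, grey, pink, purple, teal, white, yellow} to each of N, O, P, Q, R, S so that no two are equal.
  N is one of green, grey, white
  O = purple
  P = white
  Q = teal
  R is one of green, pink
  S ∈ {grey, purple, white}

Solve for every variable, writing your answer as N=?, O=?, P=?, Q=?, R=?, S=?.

N=green, O=purple, P=white, Q=teal, R=pink, S=grey

O's domain is down to {purple}, so O = purple. Eliminate purple elsewhere: S.
That leaves P = white. So N, S can't be white.
Q must be teal (only option left).
S must be grey (only option left). Remove grey from N.
That leaves N = green. Strike green from R.
R has just one choice, so R = pink.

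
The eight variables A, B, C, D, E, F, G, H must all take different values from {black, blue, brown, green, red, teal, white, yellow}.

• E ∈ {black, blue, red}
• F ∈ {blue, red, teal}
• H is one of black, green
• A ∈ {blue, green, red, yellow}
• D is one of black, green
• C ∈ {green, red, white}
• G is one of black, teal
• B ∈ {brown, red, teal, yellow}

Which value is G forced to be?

teal

The 8 variables together cover exactly {black, blue, brown, green, red, teal, white, yellow} — 8 values for 8 variables — and brown appears only in B's list, so B = brown.
The 7 still-open variables draw from only 7 values {black, blue, green, red, teal, white, yellow}, so each is used; only C can be white, hence C = white.
Among the 6 still-open variables, yellow fits only A (and all 6 values in {black, blue, green, red, teal, yellow} must be used), so A = yellow.
D and H between them cover only {black, green} — a naked pair. Remove those values from E, G.
So G = teal.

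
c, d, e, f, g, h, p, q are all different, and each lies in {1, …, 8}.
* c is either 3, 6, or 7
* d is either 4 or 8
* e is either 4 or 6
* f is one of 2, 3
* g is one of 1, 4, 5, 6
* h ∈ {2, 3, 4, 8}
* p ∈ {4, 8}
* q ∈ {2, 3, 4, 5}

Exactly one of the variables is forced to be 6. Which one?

The 8 variables draw from only 8 values {1, 2, 3, 4, 5, 6, 7, 8}, so each is used; only g can be 1, hence g = 1.
The 7 still-open variables together cover exactly {2, 3, 4, 5, 6, 7, 8} — 7 values for 7 variables — and 5 appears only in q's list, so q = 5.
The 6 still-open variables draw from only 6 values {2, 3, 4, 6, 7, 8}, so each is used; only c can be 7, hence c = 7.
The 5 still-open variables together cover exactly {2, 3, 4, 6, 8} — 5 values for 5 variables — and 6 appears only in e's list, so e = 6.

e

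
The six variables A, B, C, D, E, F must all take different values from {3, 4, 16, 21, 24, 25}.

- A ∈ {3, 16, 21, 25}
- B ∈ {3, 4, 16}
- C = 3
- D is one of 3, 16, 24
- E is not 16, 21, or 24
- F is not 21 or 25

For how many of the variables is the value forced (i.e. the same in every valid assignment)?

C has just one choice, so C = 3. So A, B, D, E, F can't be 3.
The 5 still-open variables together cover exactly {4, 16, 21, 24, 25} — 5 values for 5 variables — and 21 appears only in A's list, so A = 21.
The 4 still-open variables together cover exactly {4, 16, 24, 25} — 4 values for 4 variables — and 25 appears only in E's list, so E = 25.
Determined: A=21, C=3, E=25. The other variables each still have more than one consistent value. That makes 3.

3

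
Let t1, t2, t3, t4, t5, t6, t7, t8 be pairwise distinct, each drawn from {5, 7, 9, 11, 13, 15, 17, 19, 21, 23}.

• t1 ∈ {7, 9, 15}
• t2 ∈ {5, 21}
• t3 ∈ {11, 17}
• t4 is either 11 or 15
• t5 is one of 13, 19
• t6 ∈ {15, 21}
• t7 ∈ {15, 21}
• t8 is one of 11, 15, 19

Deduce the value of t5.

13

t6 and t7 share exactly the 2 values {15, 21}; by pigeonhole those values go to them, so strike 15, 21 from t1, t2, t4, t8.
t2's domain is down to {5}, so t2 = 5.
t4 must be 11 (only option left). Eliminate 11 elsewhere: t3, t8.
t8 has just one choice, so t8 = 19. So t5 can't be 19.
So t5 = 13.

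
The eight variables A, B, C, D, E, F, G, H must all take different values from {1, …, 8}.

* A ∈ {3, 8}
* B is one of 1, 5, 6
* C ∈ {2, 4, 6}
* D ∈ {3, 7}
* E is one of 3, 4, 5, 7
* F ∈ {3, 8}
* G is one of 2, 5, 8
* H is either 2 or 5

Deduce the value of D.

The 8 variables draw from only 8 values {1, 2, 3, 4, 5, 6, 7, 8}, so each is used; only B can be 1, hence B = 1.
The 7 still-open variables together cover exactly {2, 3, 4, 5, 6, 7, 8} — 7 values for 7 variables — and 6 appears only in C's list, so C = 6.
The 6 still-open variables draw from only 6 values {2, 3, 4, 5, 7, 8}, so each is used; only E can be 4, hence E = 4.
Among the 5 still-open variables, 7 fits only D (and all 5 values in {2, 3, 5, 7, 8} must be used), so D = 7.

7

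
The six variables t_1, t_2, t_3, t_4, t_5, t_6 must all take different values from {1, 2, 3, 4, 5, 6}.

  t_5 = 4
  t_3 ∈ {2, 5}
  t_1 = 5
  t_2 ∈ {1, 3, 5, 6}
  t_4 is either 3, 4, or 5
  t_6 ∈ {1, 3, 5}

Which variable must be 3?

t_1 has just one choice, so t_1 = 5. Eliminate 5 elsewhere: t_2, t_3, t_4, t_6.
That leaves t_3 = 2.
t_5 has just one choice, so t_5 = 4. Eliminate 4 elsewhere: t_4.
So 3 goes to t_4.

t_4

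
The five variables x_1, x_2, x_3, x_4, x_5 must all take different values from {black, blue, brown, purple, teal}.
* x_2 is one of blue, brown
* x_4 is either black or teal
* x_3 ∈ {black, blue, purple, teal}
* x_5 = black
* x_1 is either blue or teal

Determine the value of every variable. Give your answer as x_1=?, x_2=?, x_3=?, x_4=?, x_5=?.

x_5's domain is down to {black}, so x_5 = black. Remove black from x_3, x_4.
That leaves x_4 = teal. So x_1, x_3 can't be teal.
That leaves x_1 = blue. Eliminate blue elsewhere: x_2, x_3.
x_2 must be brown (only option left).
x_3 has just one choice, so x_3 = purple.

x_1=blue, x_2=brown, x_3=purple, x_4=teal, x_5=black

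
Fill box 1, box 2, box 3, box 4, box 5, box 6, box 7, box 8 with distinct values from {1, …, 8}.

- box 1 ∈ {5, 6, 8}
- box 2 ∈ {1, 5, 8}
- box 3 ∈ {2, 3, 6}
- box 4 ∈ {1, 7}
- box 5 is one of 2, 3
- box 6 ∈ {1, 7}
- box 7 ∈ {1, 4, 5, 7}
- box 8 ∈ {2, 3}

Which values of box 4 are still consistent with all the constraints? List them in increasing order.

1, 7

The 8 variables draw from only 8 values {1, 2, 3, 4, 5, 6, 7, 8}, so each is used; only box 7 can be 4, hence box 7 = 4.
box 4 and box 6 share exactly the 2 values {1, 7}; by pigeonhole those values go to them, so strike 1, 7 from box 2.
box 5 and box 8 share exactly the 2 values {2, 3}; by pigeonhole those values go to them, so strike 2, 3 from box 3.
box 3 must be 6 (only option left). Strike 6 from box 1.
No further eliminations apply; box 4 can still be any of 1, 7.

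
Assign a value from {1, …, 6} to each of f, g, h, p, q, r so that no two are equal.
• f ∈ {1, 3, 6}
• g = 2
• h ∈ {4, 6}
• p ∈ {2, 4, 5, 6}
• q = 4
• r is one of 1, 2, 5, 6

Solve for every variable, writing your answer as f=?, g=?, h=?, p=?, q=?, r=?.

g's domain is down to {2}, so g = 2. Eliminate 2 elsewhere: p, r.
q's domain is down to {4}, so q = 4. Remove 4 from h, p.
h must be 6 (only option left). So f, p, r can't be 6.
p must be 5 (only option left). Eliminate 5 elsewhere: r.
That leaves r = 1. So f can't be 1.
f has just one choice, so f = 3.

f=3, g=2, h=6, p=5, q=4, r=1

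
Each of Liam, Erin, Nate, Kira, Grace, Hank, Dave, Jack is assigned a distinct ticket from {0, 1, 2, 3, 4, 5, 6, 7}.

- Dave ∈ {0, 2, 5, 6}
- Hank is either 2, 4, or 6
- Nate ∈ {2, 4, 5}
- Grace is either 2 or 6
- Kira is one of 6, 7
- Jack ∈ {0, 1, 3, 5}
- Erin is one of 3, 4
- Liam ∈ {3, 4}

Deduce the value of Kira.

7

The 8 variables draw from only 8 values {0, 1, 2, 3, 4, 5, 6, 7}, so each is used; only Jack can be 1, hence Jack = 1.
Among the 7 still-open variables, 0 fits only Dave (and all 7 values in {0, 2, 3, 4, 5, 6, 7} must be used), so Dave = 0.
The 6 still-open variables draw from only 6 values {2, 3, 4, 5, 6, 7}, so each is used; only Nate can be 5, hence Nate = 5.
The 5 still-open variables draw from only 5 values {2, 3, 4, 6, 7}, so each is used; only Kira can be 7, hence Kira = 7.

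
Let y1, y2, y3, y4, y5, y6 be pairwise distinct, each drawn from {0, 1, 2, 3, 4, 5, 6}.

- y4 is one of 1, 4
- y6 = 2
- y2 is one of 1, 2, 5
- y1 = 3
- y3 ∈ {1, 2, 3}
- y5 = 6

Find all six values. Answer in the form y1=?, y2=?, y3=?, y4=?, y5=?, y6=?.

y1 must be 3 (only option left). Remove 3 from y3.
y5 has just one choice, so y5 = 6.
That leaves y6 = 2. So y2, y3 can't be 2.
y3 must be 1 (only option left). Remove 1 from y2, y4.
y4 must be 4 (only option left).
That leaves y2 = 5.

y1=3, y2=5, y3=1, y4=4, y5=6, y6=2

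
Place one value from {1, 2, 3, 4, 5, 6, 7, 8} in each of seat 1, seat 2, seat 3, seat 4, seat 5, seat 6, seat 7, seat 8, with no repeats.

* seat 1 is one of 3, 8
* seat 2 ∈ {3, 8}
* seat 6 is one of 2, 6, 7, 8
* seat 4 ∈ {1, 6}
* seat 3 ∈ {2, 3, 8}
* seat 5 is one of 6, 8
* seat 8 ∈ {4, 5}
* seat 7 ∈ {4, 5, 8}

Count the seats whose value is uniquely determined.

The 8 variables draw from only 8 values {1, 2, 3, 4, 5, 6, 7, 8}, so each is used; only seat 4 can be 1, hence seat 4 = 1.
The 7 still-open variables together cover exactly {2, 3, 4, 5, 6, 7, 8} — 7 values for 7 variables — and 7 appears only in seat 6's list, so seat 6 = 7.
Among the 6 still-open variables, 2 fits only seat 3 (and all 6 values in {2, 3, 4, 5, 6, 8} must be used), so seat 3 = 2.
The 5 still-open variables together cover exactly {3, 4, 5, 6, 8} — 5 values for 5 variables — and 6 appears only in seat 5's list, so seat 5 = 6.
seat 1 and seat 2 share exactly the 2 values {3, 8}; by pigeonhole those values go to them, so strike 3, 8 from seat 7.
Determined: seat 3=2, seat 4=1, seat 5=6, seat 6=7. The other seats each still have more than one consistent value. That makes 4.

4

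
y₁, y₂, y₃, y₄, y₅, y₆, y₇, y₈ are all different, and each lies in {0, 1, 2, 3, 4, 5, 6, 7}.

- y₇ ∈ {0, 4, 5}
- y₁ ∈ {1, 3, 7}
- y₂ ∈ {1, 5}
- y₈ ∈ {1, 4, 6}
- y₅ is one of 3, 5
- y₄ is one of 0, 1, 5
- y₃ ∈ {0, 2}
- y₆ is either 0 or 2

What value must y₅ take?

3

Among the 8 variables, 6 fits only y₈ (and all 8 values in {0, 1, 2, 3, 4, 5, 6, 7} must be used), so y₈ = 6.
The 7 still-open variables draw from only 7 values {0, 1, 2, 3, 4, 5, 7}, so each is used; only y₇ can be 4, hence y₇ = 4.
The 6 still-open variables draw from only 6 values {0, 1, 2, 3, 5, 7}, so each is used; only y₁ can be 7, hence y₁ = 7.
Among the 5 still-open variables, 3 fits only y₅ (and all 5 values in {0, 1, 2, 3, 5} must be used), so y₅ = 3.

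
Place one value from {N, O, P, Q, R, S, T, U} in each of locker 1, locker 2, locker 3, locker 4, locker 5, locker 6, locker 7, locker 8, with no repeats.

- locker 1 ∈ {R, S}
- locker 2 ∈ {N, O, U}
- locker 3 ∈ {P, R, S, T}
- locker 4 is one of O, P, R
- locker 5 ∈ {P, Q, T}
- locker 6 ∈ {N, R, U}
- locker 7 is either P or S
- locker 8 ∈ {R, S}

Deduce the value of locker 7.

The 8 variables together cover exactly {N, O, P, Q, R, S, T, U} — 8 values for 8 variables — and Q appears only in locker 5's list, so locker 5 = Q.
Among the 7 still-open variables, T fits only locker 3 (and all 7 values in {N, O, P, R, S, T, U} must be used), so locker 3 = T.
The 2 variables locker 1 and locker 8 are confined to {R, S}, which locks those values in; drop them from locker 4, locker 6, locker 7.
So locker 7 = P.

P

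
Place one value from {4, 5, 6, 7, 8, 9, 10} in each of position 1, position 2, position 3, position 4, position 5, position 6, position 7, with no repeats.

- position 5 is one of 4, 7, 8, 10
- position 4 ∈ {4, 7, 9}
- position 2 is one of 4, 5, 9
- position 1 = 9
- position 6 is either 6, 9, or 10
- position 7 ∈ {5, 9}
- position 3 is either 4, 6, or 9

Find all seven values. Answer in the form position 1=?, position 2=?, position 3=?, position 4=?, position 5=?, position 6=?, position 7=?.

position 1=9, position 2=4, position 3=6, position 4=7, position 5=8, position 6=10, position 7=5

position 1 must be 9 (only option left). Eliminate 9 elsewhere: position 2, position 3, position 4, position 6, position 7.
position 7 has just one choice, so position 7 = 5. Remove 5 from position 2.
position 2 has just one choice, so position 2 = 4. Remove 4 from position 3, position 4, position 5.
position 3's domain is down to {6}, so position 3 = 6. Eliminate 6 elsewhere: position 6.
position 4 must be 7 (only option left). Eliminate 7 elsewhere: position 5.
position 6's domain is down to {10}, so position 6 = 10. Strike 10 from position 5.
That leaves position 5 = 8.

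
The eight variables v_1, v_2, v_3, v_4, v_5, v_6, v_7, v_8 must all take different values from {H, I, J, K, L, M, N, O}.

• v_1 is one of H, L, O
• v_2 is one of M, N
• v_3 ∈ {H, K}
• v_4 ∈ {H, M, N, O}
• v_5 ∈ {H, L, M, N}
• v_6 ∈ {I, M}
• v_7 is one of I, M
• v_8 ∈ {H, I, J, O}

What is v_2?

The 8 variables together cover exactly {H, I, J, K, L, M, N, O} — 8 values for 8 variables — and J appears only in v_8's list, so v_8 = J.
The 7 still-open variables together cover exactly {H, I, K, L, M, N, O} — 7 values for 7 variables — and K appears only in v_3's list, so v_3 = K.
v_6 and v_7 share exactly the 2 values {I, M}; by pigeonhole those values go to them, so strike I, M from v_2, v_4, v_5.
So v_2 = N.

N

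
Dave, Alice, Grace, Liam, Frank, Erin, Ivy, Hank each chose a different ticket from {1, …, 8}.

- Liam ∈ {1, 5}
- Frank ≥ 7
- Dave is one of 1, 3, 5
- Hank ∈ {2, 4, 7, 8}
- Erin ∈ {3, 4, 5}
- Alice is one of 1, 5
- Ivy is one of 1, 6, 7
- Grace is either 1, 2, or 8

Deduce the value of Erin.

Among the 8 variables, 6 fits only Ivy (and all 8 values in {1, 2, 3, 4, 5, 6, 7, 8} must be used), so Ivy = 6.
Alice and Liam between them cover only {1, 5} — a naked pair. Remove those values from Dave, Grace, Erin.
That leaves Dave = 3. So Erin can't be 3.
So Erin = 4.

4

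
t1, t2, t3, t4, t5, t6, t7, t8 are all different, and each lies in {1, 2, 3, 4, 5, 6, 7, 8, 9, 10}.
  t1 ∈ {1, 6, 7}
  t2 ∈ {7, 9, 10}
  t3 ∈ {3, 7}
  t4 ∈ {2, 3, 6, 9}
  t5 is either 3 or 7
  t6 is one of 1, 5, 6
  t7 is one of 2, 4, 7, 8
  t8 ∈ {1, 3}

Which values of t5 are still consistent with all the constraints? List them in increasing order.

t3 and t5 share exactly the 2 values {3, 7}; by pigeonhole those values go to them, so strike 3, 7 from t1, t2, t4, t7, t8.
t8's domain is down to {1}, so t8 = 1. Eliminate 1 elsewhere: t1, t6.
t1's domain is down to {6}, so t1 = 6. Eliminate 6 elsewhere: t4, t6.
That leaves t6 = 5.
No further eliminations apply; t5 can still be any of 3, 7.

3, 7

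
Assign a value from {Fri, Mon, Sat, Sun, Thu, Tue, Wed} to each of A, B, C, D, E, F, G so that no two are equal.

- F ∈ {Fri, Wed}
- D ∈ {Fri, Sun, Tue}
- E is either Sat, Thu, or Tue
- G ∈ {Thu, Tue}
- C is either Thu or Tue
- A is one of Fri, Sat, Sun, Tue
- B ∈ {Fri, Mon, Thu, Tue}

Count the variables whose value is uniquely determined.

Among the 7 variables, Mon fits only B (and all 7 values in {Fri, Mon, Sat, Sun, Thu, Tue, Wed} must be used), so B = Mon.
The 6 still-open variables together cover exactly {Fri, Sat, Sun, Thu, Tue, Wed} — 6 values for 6 variables — and Wed appears only in F's list, so F = Wed.
C and G between them cover only {Thu, Tue} — a naked pair. Remove those values from A, D, E.
E has just one choice, so E = Sat. So A can't be Sat.
Determined: B=Mon, E=Sat, F=Wed. The other variables each still have more than one consistent value. That makes 3.

3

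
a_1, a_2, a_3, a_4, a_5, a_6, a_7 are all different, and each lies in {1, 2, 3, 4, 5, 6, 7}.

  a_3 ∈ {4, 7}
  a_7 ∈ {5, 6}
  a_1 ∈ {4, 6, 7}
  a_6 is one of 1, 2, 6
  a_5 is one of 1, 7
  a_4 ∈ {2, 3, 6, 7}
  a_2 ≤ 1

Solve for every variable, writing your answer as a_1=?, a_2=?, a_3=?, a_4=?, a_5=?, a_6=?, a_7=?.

a_1=6, a_2=1, a_3=4, a_4=3, a_5=7, a_6=2, a_7=5

a_2 must be 1 (only option left). Strike 1 from a_5, a_6.
a_5 must be 7 (only option left). Eliminate 7 elsewhere: a_1, a_3, a_4.
a_3 must be 4 (only option left). So a_1 can't be 4.
That leaves a_1 = 6. So a_4, a_6, a_7 can't be 6.
a_6's domain is down to {2}, so a_6 = 2. Strike 2 from a_4.
a_7 has just one choice, so a_7 = 5.
a_4 must be 3 (only option left).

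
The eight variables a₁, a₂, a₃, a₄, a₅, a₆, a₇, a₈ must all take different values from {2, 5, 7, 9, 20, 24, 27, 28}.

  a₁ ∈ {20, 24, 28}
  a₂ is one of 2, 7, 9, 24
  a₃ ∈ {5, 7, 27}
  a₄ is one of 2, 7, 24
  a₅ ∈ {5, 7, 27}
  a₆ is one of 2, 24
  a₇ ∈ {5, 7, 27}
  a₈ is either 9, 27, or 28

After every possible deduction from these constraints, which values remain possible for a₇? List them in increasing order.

5, 7, 27

The 8 variables draw from only 8 values {2, 5, 7, 9, 20, 24, 27, 28}, so each is used; only a₁ can be 20, hence a₁ = 20.
The 7 still-open variables draw from only 7 values {2, 5, 7, 9, 24, 27, 28}, so each is used; only a₈ can be 28, hence a₈ = 28.
The 6 still-open variables together cover exactly {2, 5, 7, 9, 24, 27} — 6 values for 6 variables — and 9 appears only in a₂'s list, so a₂ = 9.
a₃, a₅, a₇ between them cover only {5, 7, 27} — a naked triple. Remove those values from a₄.
No further eliminations apply; a₇ can still be any of 5, 7, 27.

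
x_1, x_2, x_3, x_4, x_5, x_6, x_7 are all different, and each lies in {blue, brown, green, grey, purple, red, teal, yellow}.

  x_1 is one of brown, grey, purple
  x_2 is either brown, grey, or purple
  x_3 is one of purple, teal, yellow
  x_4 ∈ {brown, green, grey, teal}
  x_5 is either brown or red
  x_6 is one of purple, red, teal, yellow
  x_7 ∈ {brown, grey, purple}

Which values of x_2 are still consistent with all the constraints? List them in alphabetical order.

brown, grey, purple

The 7 variables draw from only 7 values {brown, green, grey, purple, red, teal, yellow}, so each is used; only x_4 can be green, hence x_4 = green.
x_1, x_2, x_7 between them cover only {brown, grey, purple} — a naked triple. Remove those values from x_3, x_5, x_6.
x_5's domain is down to {red}, so x_5 = red. Strike red from x_6.
No further eliminations apply; x_2 can still be any of brown, grey, purple.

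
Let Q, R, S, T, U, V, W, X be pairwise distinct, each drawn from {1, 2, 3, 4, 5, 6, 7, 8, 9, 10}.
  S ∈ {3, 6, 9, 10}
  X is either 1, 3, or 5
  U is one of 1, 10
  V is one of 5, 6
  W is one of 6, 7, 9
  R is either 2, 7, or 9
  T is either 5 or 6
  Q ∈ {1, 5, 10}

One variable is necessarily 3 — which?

Among the 8 variables, 2 fits only R (and all 8 values in {1, 2, 3, 5, 6, 7, 9, 10} must be used), so R = 2.
The 7 still-open variables draw from only 7 values {1, 3, 5, 6, 7, 9, 10}, so each is used; only W can be 7, hence W = 7.
Among the 6 still-open variables, 9 fits only S (and all 6 values in {1, 3, 5, 6, 9, 10} must be used), so S = 9.
Among the 5 still-open variables, 3 fits only X (and all 5 values in {1, 3, 5, 6, 10} must be used), so X = 3.

X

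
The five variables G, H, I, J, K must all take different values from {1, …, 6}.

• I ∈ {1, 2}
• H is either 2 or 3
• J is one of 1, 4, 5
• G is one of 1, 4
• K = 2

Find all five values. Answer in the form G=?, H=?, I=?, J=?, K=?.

G=4, H=3, I=1, J=5, K=2

K must be 2 (only option left). Strike 2 from H, I.
H must be 3 (only option left).
I's domain is down to {1}, so I = 1. Remove 1 from G, J.
G's domain is down to {4}, so G = 4. Eliminate 4 elsewhere: J.
J must be 5 (only option left).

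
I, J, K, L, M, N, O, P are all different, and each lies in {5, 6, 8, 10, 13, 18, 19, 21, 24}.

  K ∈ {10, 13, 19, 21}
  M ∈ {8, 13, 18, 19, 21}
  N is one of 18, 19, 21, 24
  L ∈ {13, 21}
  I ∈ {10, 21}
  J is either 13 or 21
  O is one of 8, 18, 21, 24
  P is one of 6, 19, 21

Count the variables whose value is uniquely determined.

The 8 variables together cover exactly {6, 8, 10, 13, 18, 19, 21, 24} — 8 values for 8 variables — and 6 appears only in P's list, so P = 6.
J and L share exactly the 2 values {13, 21}; by pigeonhole those values go to them, so strike 13, 21 from I, K, M, N, O.
That leaves I = 10. Eliminate 10 elsewhere: K.
That leaves K = 19. Eliminate 19 elsewhere: M, N.
Determined: I=10, K=19, P=6. The other variables each still have more than one consistent value. That makes 3.

3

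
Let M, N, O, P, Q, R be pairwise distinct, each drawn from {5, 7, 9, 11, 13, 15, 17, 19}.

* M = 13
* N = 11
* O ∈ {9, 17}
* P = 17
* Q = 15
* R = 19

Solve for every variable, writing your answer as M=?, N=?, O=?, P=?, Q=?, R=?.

M=13, N=11, O=9, P=17, Q=15, R=19

M must be 13 (only option left).
N has just one choice, so N = 11.
P must be 17 (only option left). Remove 17 from O.
Q must be 15 (only option left).
That leaves R = 19.
O's domain is down to {9}, so O = 9.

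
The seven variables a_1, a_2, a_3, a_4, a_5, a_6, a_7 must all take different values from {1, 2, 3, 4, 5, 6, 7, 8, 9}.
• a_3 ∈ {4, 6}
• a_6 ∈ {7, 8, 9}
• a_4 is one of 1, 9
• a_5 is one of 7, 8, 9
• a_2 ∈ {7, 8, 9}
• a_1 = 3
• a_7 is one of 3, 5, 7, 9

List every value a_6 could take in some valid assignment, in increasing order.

7, 8, 9

a_1 must be 3 (only option left). So a_7 can't be 3.
The 3 variables a_2, a_5, a_6 are confined to {7, 8, 9}, which locks those values in; drop them from a_4, a_7.
a_4's domain is down to {1}, so a_4 = 1.
That leaves a_7 = 5.
No further eliminations apply; a_6 can still be any of 7, 8, 9.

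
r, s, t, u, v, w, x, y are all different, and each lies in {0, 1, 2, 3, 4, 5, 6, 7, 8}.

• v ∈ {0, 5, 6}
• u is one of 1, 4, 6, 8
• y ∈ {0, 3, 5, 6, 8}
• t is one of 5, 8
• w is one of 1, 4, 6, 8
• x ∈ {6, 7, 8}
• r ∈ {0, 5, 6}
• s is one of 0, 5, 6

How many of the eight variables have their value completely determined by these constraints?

3

The 8 variables draw from only 8 values {0, 1, 3, 4, 5, 6, 7, 8}, so each is used; only y can be 3, hence y = 3.
The 7 still-open variables draw from only 7 values {0, 1, 4, 5, 6, 7, 8}, so each is used; only x can be 7, hence x = 7.
r, s, v between them cover only {0, 5, 6} — a naked triple. Remove those values from t, u, w.
That leaves t = 8. So u, w can't be 8.
Determined: t=8, x=7, y=3. The other variables each still have more than one consistent value. That makes 3.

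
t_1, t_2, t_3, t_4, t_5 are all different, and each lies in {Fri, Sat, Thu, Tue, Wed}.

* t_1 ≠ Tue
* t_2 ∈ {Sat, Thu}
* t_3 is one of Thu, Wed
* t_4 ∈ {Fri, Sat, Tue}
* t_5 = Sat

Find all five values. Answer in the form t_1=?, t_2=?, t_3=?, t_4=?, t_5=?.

t_5 must be Sat (only option left). Eliminate Sat elsewhere: t_1, t_2, t_4.
t_2 must be Thu (only option left). Eliminate Thu elsewhere: t_1, t_3.
t_3 must be Wed (only option left). Remove Wed from t_1.
t_1 has just one choice, so t_1 = Fri. Remove Fri from t_4.
t_4 has just one choice, so t_4 = Tue.

t_1=Fri, t_2=Thu, t_3=Wed, t_4=Tue, t_5=Sat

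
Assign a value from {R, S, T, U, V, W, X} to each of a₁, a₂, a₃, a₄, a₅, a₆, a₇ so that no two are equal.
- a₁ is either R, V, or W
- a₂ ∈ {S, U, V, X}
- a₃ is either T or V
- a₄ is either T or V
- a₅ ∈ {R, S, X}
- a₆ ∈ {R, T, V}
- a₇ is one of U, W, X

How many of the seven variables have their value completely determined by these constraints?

a₃ and a₄ between them cover only {T, V} — a naked pair. Remove those values from a₁, a₂, a₆.
a₆ must be R (only option left). Eliminate R elsewhere: a₁, a₅.
a₁'s domain is down to {W}, so a₁ = W. Remove W from a₇.
Determined: a₁=W, a₆=R. The other variables each still have more than one consistent value. That makes 2.

2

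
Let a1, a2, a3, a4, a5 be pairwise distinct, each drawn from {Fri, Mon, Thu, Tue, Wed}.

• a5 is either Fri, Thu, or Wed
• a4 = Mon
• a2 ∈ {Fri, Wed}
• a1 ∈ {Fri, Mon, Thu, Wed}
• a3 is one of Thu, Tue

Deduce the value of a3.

a4's domain is down to {Mon}, so a4 = Mon. Strike Mon from a1.
The 4 still-open variables together cover exactly {Fri, Thu, Tue, Wed} — 4 values for 4 variables — and Tue appears only in a3's list, so a3 = Tue.

Tue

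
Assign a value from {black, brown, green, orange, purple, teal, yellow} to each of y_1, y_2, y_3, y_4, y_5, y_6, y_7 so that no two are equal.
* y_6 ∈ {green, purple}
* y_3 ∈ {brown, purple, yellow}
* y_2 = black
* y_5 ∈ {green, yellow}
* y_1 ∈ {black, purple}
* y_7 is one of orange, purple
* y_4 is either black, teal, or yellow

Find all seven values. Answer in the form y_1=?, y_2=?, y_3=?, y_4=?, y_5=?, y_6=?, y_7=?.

y_1=purple, y_2=black, y_3=brown, y_4=teal, y_5=yellow, y_6=green, y_7=orange

y_2's domain is down to {black}, so y_2 = black. So y_1, y_4 can't be black.
That leaves y_1 = purple. So y_3, y_6, y_7 can't be purple.
y_6 has just one choice, so y_6 = green. Eliminate green elsewhere: y_5.
y_7 has just one choice, so y_7 = orange.
y_5 must be yellow (only option left). Strike yellow from y_3, y_4.
That leaves y_3 = brown.
That leaves y_4 = teal.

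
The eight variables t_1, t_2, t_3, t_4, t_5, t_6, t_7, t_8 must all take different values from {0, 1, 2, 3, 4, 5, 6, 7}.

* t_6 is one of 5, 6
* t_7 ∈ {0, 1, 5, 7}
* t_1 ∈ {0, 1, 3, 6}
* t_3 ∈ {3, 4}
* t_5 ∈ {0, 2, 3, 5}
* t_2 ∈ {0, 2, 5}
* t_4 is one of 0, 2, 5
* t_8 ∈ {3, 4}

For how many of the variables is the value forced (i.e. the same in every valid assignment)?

3

The 8 variables draw from only 8 values {0, 1, 2, 3, 4, 5, 6, 7}, so each is used; only t_7 can be 7, hence t_7 = 7.
Among the 7 still-open variables, 1 fits only t_1 (and all 7 values in {0, 1, 2, 3, 4, 5, 6} must be used), so t_1 = 1.
The 6 still-open variables draw from only 6 values {0, 2, 3, 4, 5, 6}, so each is used; only t_6 can be 6, hence t_6 = 6.
The 2 variables t_3 and t_8 are confined to {3, 4}, which locks those values in; drop them from t_5.
Determined: t_1=1, t_6=6, t_7=7. The other variables each still have more than one consistent value. That makes 3.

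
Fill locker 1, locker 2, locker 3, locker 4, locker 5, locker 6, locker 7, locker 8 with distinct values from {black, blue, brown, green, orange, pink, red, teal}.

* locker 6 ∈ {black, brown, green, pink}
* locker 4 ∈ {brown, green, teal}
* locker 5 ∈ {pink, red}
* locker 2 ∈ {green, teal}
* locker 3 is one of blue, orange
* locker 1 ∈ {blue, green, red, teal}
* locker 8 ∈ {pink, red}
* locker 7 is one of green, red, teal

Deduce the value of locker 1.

Among the 8 variables, black fits only locker 6 (and all 8 values in {black, blue, brown, green, orange, pink, red, teal} must be used), so locker 6 = black.
The 7 still-open variables draw from only 7 values {blue, brown, green, orange, pink, red, teal}, so each is used; only locker 4 can be brown, hence locker 4 = brown.
Among the 6 still-open variables, orange fits only locker 3 (and all 6 values in {blue, green, orange, pink, red, teal} must be used), so locker 3 = orange.
The 5 still-open variables together cover exactly {blue, green, pink, red, teal} — 5 values for 5 variables — and blue appears only in locker 1's list, so locker 1 = blue.

blue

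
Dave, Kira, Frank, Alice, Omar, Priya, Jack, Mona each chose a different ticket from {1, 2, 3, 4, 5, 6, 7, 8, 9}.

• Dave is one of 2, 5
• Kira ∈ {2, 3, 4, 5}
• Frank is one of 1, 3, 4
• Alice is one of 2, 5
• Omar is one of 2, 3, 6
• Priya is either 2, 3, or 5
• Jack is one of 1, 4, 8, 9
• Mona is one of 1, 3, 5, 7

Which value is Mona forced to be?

The 2 variables Dave and Alice are confined to {2, 5}, which locks those values in; drop them from Kira, Omar, Priya, Mona.
Priya's domain is down to {3}, so Priya = 3. Eliminate 3 elsewhere: Kira, Frank, Omar, Mona.
Kira has just one choice, so Kira = 4. So Frank, Jack can't be 4.
Frank must be 1 (only option left). Eliminate 1 elsewhere: Jack, Mona.
So Mona = 7.

7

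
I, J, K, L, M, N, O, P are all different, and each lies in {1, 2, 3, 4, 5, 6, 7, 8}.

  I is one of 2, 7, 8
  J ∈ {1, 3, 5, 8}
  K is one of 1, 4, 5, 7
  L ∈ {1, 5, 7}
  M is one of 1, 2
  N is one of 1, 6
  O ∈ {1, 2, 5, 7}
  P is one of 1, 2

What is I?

8

Among the 8 variables, 3 fits only J (and all 8 values in {1, 2, 3, 4, 5, 6, 7, 8} must be used), so J = 3.
Among the 7 still-open variables, 4 fits only K (and all 7 values in {1, 2, 4, 5, 6, 7, 8} must be used), so K = 4.
The 6 still-open variables draw from only 6 values {1, 2, 5, 6, 7, 8}, so each is used; only N can be 6, hence N = 6.
Among the 5 still-open variables, 8 fits only I (and all 5 values in {1, 2, 5, 7, 8} must be used), so I = 8.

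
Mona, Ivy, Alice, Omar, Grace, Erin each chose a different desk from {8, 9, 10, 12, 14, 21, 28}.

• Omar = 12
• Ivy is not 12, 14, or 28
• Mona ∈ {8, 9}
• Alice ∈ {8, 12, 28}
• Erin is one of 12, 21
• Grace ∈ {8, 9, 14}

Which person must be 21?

Omar has just one choice, so Omar = 12. So Alice, Erin can't be 12.
So 21 goes to Erin.

Erin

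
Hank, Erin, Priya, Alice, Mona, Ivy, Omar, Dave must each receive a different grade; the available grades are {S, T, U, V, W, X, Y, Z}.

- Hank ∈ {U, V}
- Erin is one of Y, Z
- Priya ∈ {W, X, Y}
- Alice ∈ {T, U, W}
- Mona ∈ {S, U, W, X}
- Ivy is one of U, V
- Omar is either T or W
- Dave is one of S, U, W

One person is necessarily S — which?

Dave

Among the 8 variables, Z fits only Erin (and all 8 values in {S, T, U, V, W, X, Y, Z} must be used), so Erin = Z.
The 7 still-open variables draw from only 7 values {S, T, U, V, W, X, Y}, so each is used; only Priya can be Y, hence Priya = Y.
Among the 6 still-open variables, X fits only Mona (and all 6 values in {S, T, U, V, W, X} must be used), so Mona = X.
The 5 still-open variables draw from only 5 values {S, T, U, V, W}, so each is used; only Dave can be S, hence Dave = S.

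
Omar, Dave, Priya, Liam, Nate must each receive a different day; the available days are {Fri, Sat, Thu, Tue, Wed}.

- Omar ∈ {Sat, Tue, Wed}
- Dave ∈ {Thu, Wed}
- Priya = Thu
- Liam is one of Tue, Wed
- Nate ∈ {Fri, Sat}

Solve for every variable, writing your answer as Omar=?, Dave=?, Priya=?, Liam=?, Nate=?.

Priya has just one choice, so Priya = Thu. Eliminate Thu elsewhere: Dave.
Dave has just one choice, so Dave = Wed. So Omar, Liam can't be Wed.
Liam must be Tue (only option left). So Omar can't be Tue.
Omar must be Sat (only option left). Remove Sat from Nate.
Nate has just one choice, so Nate = Fri.

Omar=Sat, Dave=Wed, Priya=Thu, Liam=Tue, Nate=Fri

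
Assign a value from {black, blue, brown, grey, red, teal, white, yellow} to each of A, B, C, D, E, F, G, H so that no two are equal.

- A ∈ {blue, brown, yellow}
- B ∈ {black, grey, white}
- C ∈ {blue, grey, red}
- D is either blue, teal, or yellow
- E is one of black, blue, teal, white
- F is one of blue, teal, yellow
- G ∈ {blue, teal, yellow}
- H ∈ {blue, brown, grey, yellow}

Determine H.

The 8 variables draw from only 8 values {black, blue, brown, grey, red, teal, white, yellow}, so each is used; only C can be red, hence C = red.
D, F, G share exactly the 3 values {blue, teal, yellow}; by pigeonhole those values go to them, so strike blue, teal, yellow from A, E, H.
That leaves A = brown. Remove brown from H.
So H = grey.

grey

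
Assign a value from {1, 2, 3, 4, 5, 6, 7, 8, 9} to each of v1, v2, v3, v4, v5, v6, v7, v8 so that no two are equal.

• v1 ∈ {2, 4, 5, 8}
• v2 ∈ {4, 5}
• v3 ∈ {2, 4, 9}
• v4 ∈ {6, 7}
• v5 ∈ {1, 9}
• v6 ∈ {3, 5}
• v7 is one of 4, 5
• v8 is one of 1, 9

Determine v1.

8

The 2 variables v2 and v7 are confined to {4, 5}, which locks those values in; drop them from v1, v3, v6.
v6 must be 3 (only option left).
v5 and v8 between them cover only {1, 9} — a naked pair. Remove those values from v3.
v3 must be 2 (only option left). So v1 can't be 2.
So v1 = 8.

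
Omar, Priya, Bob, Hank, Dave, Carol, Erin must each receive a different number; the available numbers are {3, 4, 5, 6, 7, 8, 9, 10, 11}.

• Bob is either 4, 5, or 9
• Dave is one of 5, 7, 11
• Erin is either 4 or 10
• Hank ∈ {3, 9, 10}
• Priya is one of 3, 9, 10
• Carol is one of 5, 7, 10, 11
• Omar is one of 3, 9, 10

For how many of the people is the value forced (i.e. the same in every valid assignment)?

2

Omar, Priya, Hank between them cover only {3, 9, 10} — a naked triple. Remove those values from Bob, Carol, Erin.
Erin must be 4 (only option left). Remove 4 from Bob.
Bob's domain is down to {5}, so Bob = 5. So Dave, Carol can't be 5.
Determined: Bob=5, Erin=4. The other people each still have more than one consistent value. That makes 2.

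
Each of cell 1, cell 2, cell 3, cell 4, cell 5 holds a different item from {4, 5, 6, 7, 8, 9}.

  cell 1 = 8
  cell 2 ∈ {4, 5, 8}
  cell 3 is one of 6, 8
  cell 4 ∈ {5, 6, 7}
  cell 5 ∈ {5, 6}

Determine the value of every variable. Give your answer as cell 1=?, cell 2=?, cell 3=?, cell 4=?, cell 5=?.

cell 1=8, cell 2=4, cell 3=6, cell 4=7, cell 5=5

cell 1's domain is down to {8}, so cell 1 = 8. So cell 2, cell 3 can't be 8.
That leaves cell 3 = 6. Remove 6 from cell 4, cell 5.
cell 5 has just one choice, so cell 5 = 5. Strike 5 from cell 2, cell 4.
cell 2 has just one choice, so cell 2 = 4.
That leaves cell 4 = 7.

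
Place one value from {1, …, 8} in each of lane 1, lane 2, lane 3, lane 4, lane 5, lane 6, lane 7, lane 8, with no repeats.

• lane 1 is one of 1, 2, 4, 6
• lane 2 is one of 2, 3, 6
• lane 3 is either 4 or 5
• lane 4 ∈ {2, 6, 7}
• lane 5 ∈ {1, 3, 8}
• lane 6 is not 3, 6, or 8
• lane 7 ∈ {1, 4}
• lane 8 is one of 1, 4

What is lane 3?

5

Among the 8 variables, 8 fits only lane 5 (and all 8 values in {1, 2, 3, 4, 5, 6, 7, 8} must be used), so lane 5 = 8.
The 7 still-open variables draw from only 7 values {1, 2, 3, 4, 5, 6, 7}, so each is used; only lane 2 can be 3, hence lane 2 = 3.
The 2 variables lane 7 and lane 8 are confined to {1, 4}, which locks those values in; drop them from lane 1, lane 3, lane 6.
So lane 3 = 5.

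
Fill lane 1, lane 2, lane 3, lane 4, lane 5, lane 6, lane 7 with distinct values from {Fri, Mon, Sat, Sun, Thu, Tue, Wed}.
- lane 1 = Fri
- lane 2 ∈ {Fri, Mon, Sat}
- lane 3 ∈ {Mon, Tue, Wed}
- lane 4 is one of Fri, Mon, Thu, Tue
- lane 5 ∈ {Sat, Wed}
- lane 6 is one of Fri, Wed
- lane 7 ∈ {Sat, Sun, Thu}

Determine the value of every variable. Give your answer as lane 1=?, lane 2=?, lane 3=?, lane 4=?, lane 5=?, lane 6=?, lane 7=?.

lane 1's domain is down to {Fri}, so lane 1 = Fri. Eliminate Fri elsewhere: lane 2, lane 4, lane 6.
That leaves lane 6 = Wed. Eliminate Wed elsewhere: lane 3, lane 5.
That leaves lane 5 = Sat. Strike Sat from lane 2, lane 7.
lane 2 must be Mon (only option left). So lane 3, lane 4 can't be Mon.
lane 3's domain is down to {Tue}, so lane 3 = Tue. So lane 4 can't be Tue.
lane 4 has just one choice, so lane 4 = Thu. Strike Thu from lane 7.
That leaves lane 7 = Sun.

lane 1=Fri, lane 2=Mon, lane 3=Tue, lane 4=Thu, lane 5=Sat, lane 6=Wed, lane 7=Sun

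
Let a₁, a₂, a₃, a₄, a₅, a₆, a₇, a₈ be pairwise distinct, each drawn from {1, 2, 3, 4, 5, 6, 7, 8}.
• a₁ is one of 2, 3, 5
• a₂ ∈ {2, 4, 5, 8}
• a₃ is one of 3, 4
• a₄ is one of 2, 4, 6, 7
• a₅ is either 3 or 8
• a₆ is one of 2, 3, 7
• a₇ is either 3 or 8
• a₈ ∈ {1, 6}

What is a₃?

4

The 8 variables together cover exactly {1, 2, 3, 4, 5, 6, 7, 8} — 8 values for 8 variables — and 1 appears only in a₈'s list, so a₈ = 1.
Among the 7 still-open variables, 6 fits only a₄ (and all 7 values in {2, 3, 4, 5, 6, 7, 8} must be used), so a₄ = 6.
Among the 6 still-open variables, 7 fits only a₆ (and all 6 values in {2, 3, 4, 5, 7, 8} must be used), so a₆ = 7.
The 2 variables a₅ and a₇ are confined to {3, 8}, which locks those values in; drop them from a₁, a₂, a₃.
So a₃ = 4.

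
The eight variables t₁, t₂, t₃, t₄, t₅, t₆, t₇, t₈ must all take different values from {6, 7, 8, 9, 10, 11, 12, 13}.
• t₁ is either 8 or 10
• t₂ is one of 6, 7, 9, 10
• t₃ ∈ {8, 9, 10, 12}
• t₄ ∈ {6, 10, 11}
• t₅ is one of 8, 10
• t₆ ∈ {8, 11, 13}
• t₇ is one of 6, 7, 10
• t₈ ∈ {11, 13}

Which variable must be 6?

The 8 variables together cover exactly {6, 7, 8, 9, 10, 11, 12, 13} — 8 values for 8 variables — and 12 appears only in t₃'s list, so t₃ = 12.
Among the 7 still-open variables, 9 fits only t₂ (and all 7 values in {6, 7, 8, 9, 10, 11, 13} must be used), so t₂ = 9.
The 6 still-open variables together cover exactly {6, 7, 8, 10, 11, 13} — 6 values for 6 variables — and 7 appears only in t₇'s list, so t₇ = 7.
Among the 5 still-open variables, 6 fits only t₄ (and all 5 values in {6, 8, 10, 11, 13} must be used), so t₄ = 6.

t₄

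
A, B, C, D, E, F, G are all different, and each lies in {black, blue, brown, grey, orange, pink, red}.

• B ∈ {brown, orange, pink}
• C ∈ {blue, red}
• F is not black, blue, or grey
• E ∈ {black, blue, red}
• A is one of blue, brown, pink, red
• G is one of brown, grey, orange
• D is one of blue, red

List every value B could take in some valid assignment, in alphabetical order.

brown, orange, pink

Among the 7 variables, black fits only E (and all 7 values in {black, blue, brown, grey, orange, pink, red} must be used), so E = black.
Among the 6 still-open variables, grey fits only G (and all 6 values in {blue, brown, grey, orange, pink, red} must be used), so G = grey.
The 2 variables C and D are confined to {blue, red}, which locks those values in; drop them from A, F.
No further eliminations apply; B can still be any of brown, orange, pink.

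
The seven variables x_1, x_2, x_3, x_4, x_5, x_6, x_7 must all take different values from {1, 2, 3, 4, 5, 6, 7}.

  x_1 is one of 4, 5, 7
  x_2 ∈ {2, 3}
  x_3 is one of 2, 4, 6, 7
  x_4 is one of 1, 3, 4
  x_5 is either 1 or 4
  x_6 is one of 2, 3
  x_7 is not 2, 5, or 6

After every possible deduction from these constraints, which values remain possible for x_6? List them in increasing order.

2, 3

The 7 variables draw from only 7 values {1, 2, 3, 4, 5, 6, 7}, so each is used; only x_1 can be 5, hence x_1 = 5.
The 6 still-open variables together cover exactly {1, 2, 3, 4, 6, 7} — 6 values for 6 variables — and 6 appears only in x_3's list, so x_3 = 6.
The 5 still-open variables draw from only 5 values {1, 2, 3, 4, 7}, so each is used; only x_7 can be 7, hence x_7 = 7.
x_2 and x_6 share exactly the 2 values {2, 3}; by pigeonhole those values go to them, so strike 2, 3 from x_4.
No further eliminations apply; x_6 can still be any of 2, 3.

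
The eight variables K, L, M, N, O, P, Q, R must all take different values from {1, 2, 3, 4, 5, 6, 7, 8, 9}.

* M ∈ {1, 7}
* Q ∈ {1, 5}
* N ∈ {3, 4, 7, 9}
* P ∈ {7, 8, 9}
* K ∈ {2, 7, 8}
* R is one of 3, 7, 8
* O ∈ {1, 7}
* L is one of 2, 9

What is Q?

5

Among the 8 variables, 4 fits only N (and all 8 values in {1, 2, 3, 4, 5, 7, 8, 9} must be used), so N = 4.
The 7 still-open variables together cover exactly {1, 2, 3, 5, 7, 8, 9} — 7 values for 7 variables — and 3 appears only in R's list, so R = 3.
The 6 still-open variables draw from only 6 values {1, 2, 5, 7, 8, 9}, so each is used; only Q can be 5, hence Q = 5.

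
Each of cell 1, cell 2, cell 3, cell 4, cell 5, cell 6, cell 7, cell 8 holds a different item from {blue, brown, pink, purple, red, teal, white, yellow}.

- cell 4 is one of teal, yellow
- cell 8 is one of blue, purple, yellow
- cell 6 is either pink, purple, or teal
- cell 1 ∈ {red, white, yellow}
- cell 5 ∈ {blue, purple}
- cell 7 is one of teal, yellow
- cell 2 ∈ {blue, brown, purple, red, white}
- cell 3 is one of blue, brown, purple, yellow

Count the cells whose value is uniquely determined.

2

Among the 8 variables, pink fits only cell 6 (and all 8 values in {blue, brown, pink, purple, red, teal, white, yellow} must be used), so cell 6 = pink.
cell 4 and cell 7 between them cover only {teal, yellow} — a naked pair. Remove those values from cell 1, cell 3, cell 8.
The 2 variables cell 5 and cell 8 are confined to {blue, purple}, which locks those values in; drop them from cell 2, cell 3.
cell 3 has just one choice, so cell 3 = brown. Remove brown from cell 2.
Determined: cell 3=brown, cell 6=pink. The other cells each still have more than one consistent value. That makes 2.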